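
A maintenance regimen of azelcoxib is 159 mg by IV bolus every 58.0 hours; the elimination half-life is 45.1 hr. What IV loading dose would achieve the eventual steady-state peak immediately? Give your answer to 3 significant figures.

270 mg

k = ln 2 / 45.1 = 0.01537 hr⁻¹
Accumulation ratio R = 1 / (1 − e^(−kτ)) = 1 / (1 − e^(−0.01537×58.0)) = 1 / (1 − 0.4101) = 1.695
Loading dose = maintenance dose × R = 159 × 1.695 ≈ 270 mg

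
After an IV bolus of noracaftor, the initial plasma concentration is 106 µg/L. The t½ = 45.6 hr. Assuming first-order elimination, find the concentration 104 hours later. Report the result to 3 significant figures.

21.8 µg/L

k = ln 2 / 45.6 = 0.01520 hr⁻¹
104 hr is 2.281 half-lives, so C = 106 × (1/2)^2.281 = 106 × 0.2058 ≈ 21.8 µg/L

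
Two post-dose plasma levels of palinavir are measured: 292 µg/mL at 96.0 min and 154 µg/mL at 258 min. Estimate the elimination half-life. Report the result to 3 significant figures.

k = ln(C₁/C₂) / (t₂ − t₁) = ln(292/154) / (258 − 96.0)
  = 0.6398 / 162.0 = 0.003949 min⁻¹
t½ = ln 2 / k = ln 2 / 0.003949 ≈ 176 minutes

176 minutes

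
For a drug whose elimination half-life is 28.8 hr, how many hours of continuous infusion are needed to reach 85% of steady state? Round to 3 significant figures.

k = ln 2 / 28.8 = 0.02407 hr⁻¹
f = 1 − e^(−kt)  ⇒  t = −ln(1 − f) / k
t = −ln(1 − 0.85) / 0.02407 = 1.897 / 0.02407 ≈ 78.8 hours

78.8 hours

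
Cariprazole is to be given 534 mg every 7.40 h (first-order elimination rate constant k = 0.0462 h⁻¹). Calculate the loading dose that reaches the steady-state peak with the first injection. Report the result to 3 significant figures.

Accumulation ratio R = 1 / (1 − e^(−kτ)) = 1 / (1 − e^(−0.04620×7.40)) = 1 / (1 − 0.7104) = 3.453
Loading dose = maintenance dose × R = 534 × 3.453 ≈ 1840 mg

1840 mg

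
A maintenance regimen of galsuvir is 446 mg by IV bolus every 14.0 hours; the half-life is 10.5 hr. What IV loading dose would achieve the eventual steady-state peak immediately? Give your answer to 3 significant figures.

k = ln 2 / 10.5 = 0.06601 hr⁻¹
Accumulation ratio R = 1 / (1 − e^(−kτ)) = 1 / (1 − e^(−0.06601×14.0)) = 1 / (1 − 0.3969) = 1.658
Loading dose = maintenance dose × R = 446 × 1.658 ≈ 739 mg

739 mg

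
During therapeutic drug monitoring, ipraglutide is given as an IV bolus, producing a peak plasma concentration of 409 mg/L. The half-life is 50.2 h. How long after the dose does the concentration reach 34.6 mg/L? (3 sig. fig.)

k = ln 2 / 50.2 = 0.01381 h⁻¹
C(t) = C₀ e^(−kt)  ⇒  t = ln(C₀/C) / k
t = ln(409/34.6) / 0.01381 = 2.470 / 0.01381 ≈ 179 hours

179 hours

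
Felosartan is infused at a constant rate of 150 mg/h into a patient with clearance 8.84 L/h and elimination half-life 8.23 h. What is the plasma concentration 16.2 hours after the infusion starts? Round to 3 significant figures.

Css = rate / CL = 150 / 8.84 = 16.97 µg/mL
k = ln 2 / 8.23 = 0.08422 h⁻¹
C(t) = Css (1 − e^(−kt)) = 16.97 × (1 − e^(−1.364)) = 16.97 × 0.7445 ≈ 12.6 µg/mL

12.6 µg/mL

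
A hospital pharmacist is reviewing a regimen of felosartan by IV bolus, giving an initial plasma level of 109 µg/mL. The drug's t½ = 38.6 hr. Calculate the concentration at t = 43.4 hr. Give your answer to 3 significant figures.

k = ln 2 / 38.6 = 0.01796 hr⁻¹
C(t) = C₀ e^(−kt) = 109 × e^(−0.01796 × 43.4) = 109 × e^(−0.7793) = 109 × 0.4587 ≈ 50.0 µg/mL

50.0 µg/mL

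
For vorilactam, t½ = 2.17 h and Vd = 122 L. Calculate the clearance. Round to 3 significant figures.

k = ln 2 / t½ = ln 2 / 2.17 = 0.3194 h⁻¹
CL = k · V = 0.3194 × 122 ≈ 39.0 L/h

39.0 L/h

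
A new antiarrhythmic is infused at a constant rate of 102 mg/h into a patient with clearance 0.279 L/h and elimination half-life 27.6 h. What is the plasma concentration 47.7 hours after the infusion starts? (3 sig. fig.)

255 mg/L

Css = rate / CL = 102 / 0.279 = 365.6 mg/L
k = ln 2 / 27.6 = 0.02511 h⁻¹
C(t) = Css (1 − e^(−kt)) = 365.6 × (1 − e^(−1.198)) = 365.6 × 0.6982 ≈ 255 mg/L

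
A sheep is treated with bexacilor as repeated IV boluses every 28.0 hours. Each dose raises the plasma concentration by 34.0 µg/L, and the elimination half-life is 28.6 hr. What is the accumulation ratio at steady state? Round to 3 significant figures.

2.03

k = ln 2 / 28.6 = 0.02424 hr⁻¹
Fraction remaining after one interval: e^(−kτ) = e^(−0.02424 × 28.0) = 0.5073
R = 1 / (1 − 0.5073) = 1 / 0.4927 ≈ 2.03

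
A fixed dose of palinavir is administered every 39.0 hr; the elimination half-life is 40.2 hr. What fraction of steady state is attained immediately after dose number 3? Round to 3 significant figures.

0.867

k = ln 2 / 40.2 = 0.01724 hr⁻¹
f_n = 1 − e^(−nkτ) = 1 − e^(−3 × 0.01724 × 39.0) = 1 − e^(−2.017) = 1 − 0.1330 ≈ 0.867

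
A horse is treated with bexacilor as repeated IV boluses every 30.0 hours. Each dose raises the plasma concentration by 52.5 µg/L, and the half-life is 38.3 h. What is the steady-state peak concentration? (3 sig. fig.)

k = ln 2 / 38.3 = 0.01810 h⁻¹
Fraction remaining after one interval: e^(−kτ) = e^(−0.01810 × 30.0) = 0.5810
R = 1 / (1 − 0.5810) = 2.387
Css,max = 52.5 × 2.387 ≈ 125 µg/L

125 µg/L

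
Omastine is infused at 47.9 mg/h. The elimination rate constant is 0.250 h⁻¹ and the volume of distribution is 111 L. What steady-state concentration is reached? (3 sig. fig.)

CL = k · V = 0.250 × 111 = 27.75 L/h
Css = rate / CL = 47.9 / 27.75 ≈ 1.73 mg/L

1.73 mg/L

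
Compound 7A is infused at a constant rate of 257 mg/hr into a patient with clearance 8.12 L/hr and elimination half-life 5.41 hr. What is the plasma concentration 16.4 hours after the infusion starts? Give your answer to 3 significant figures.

27.8 µg/mL

Css = rate / CL = 257 / 8.12 = 31.65 µg/mL
k = ln 2 / 5.41 = 0.1281 hr⁻¹
C(t) = Css (1 − e^(−kt)) = 31.65 × (1 − e^(−2.101)) = 31.65 × 0.8777 ≈ 27.8 µg/mL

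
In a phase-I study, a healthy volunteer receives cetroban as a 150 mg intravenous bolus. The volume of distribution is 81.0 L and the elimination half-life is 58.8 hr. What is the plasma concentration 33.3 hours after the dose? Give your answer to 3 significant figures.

1.25 µg/mL

C₀ = dose / V = 150 / 81.0 = 1.852 µg/mL
k = ln 2 / 58.8 = 0.01179 hr⁻¹
C(t) = C₀ e^(−kt) = 1.852 × e^(−0.01179 × 33.3) = 1.852 × e^(−0.3925) = 1.852 × 0.6753 ≈ 1.25 µg/mL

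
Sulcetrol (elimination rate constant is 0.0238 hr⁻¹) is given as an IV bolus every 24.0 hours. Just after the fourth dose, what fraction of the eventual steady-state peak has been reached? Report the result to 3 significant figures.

0.898

f_n = 1 − e^(−nkτ) = 1 − e^(−4 × 0.02380 × 24.0) = 1 − e^(−2.285) = 1 − 0.1018 ≈ 0.898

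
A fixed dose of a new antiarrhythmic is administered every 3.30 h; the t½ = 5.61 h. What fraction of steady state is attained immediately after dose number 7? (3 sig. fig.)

0.942

k = ln 2 / 5.61 = 0.1236 h⁻¹
f_n = 1 − e^(−nkτ) = 1 − e^(−7 × 0.1236 × 3.30) = 1 − e^(−2.854) = 1 − 0.05761 ≈ 0.942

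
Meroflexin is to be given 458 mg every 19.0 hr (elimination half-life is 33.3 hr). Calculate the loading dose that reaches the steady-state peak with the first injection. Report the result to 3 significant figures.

1400 mg

k = ln 2 / 33.3 = 0.02082 hr⁻¹
Accumulation ratio R = 1 / (1 − e^(−kτ)) = 1 / (1 − e^(−0.02082×19.0)) = 1 / (1 − 0.6734) = 3.061
Loading dose = maintenance dose × R = 458 × 3.061 ≈ 1400 mg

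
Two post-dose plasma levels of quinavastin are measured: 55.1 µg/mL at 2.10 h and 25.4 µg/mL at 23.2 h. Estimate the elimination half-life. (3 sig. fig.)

18.9 hours

k = ln(C₁/C₂) / (t₂ − t₁) = ln(55.1/25.4) / (23.2 − 2.10)
  = 0.7744 / 21.10 = 0.03670 h⁻¹
t½ = ln 2 / k = ln 2 / 0.03670 ≈ 18.9 hours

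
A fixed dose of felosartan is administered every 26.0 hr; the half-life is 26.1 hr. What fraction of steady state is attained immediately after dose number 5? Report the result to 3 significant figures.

0.968

k = ln 2 / 26.1 = 0.02656 hr⁻¹
f_n = 1 − e^(−nkτ) = 1 − e^(−5 × 0.02656 × 26.0) = 1 − e^(−3.452) = 1 − 0.03167 ≈ 0.968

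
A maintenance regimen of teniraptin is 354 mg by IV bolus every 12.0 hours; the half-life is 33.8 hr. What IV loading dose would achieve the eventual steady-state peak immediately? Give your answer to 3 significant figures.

1620 mg

k = ln 2 / 33.8 = 0.02051 hr⁻¹
Accumulation ratio R = 1 / (1 − e^(−kτ)) = 1 / (1 − e^(−0.02051×12.0)) = 1 / (1 − 0.7819) = 4.584
Loading dose = maintenance dose × R = 354 × 4.584 ≈ 1620 mg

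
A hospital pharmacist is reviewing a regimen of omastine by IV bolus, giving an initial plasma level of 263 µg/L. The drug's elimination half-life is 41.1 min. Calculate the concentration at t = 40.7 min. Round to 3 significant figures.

132 µg/L

k = ln 2 / 41.1 = 0.01686 min⁻¹
40.7 min is 0.9903 half-lives, so C = 263 × (1/2)^0.9903 = 263 × 0.5034 ≈ 132 µg/L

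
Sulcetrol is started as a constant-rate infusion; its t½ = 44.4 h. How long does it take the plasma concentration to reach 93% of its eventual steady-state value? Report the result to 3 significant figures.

170 hours

k = ln 2 / 44.4 = 0.01561 h⁻¹
f = 1 − e^(−kt)  ⇒  t = −ln(1 − f) / k
t = −ln(1 − 0.93) / 0.01561 = 2.659 / 0.01561 ≈ 170 hours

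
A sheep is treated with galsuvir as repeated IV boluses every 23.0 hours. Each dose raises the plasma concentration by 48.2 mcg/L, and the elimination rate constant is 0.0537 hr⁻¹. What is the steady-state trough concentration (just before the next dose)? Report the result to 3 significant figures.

Fraction remaining after one interval: e^(−kτ) = e^(−0.05370 × 23.0) = 0.2908
R = 1 / (1 − 0.2908) = 1.410
Css,max = 48.2 × 1.410 = 67.96 mcg/L
Css,min = Css,max × e^(−kτ) = 67.96 × 0.2908 ≈ 19.8 mcg/L

19.8 mcg/L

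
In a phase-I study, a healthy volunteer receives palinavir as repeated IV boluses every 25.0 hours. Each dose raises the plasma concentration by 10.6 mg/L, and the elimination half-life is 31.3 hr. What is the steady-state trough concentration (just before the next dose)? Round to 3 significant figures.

k = ln 2 / 31.3 = 0.02215 hr⁻¹
Fraction remaining after one interval: e^(−kτ) = e^(−0.02215 × 25.0) = 0.5749
R = 1 / (1 − 0.5749) = 2.352
Css,max = 10.6 × 2.352 = 24.93 mg/L
Css,min = Css,max × e^(−kτ) = 24.93 × 0.5749 ≈ 14.3 mg/L

14.3 mg/L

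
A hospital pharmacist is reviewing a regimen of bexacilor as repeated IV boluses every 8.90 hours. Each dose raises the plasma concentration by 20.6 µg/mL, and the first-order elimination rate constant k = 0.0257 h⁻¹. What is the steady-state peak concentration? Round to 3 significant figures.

101 µg/mL

Fraction remaining after one interval: e^(−kτ) = e^(−0.02570 × 8.90) = 0.7955
R = 1 / (1 − 0.7955) = 4.891
Css,max = 20.6 × 4.891 ≈ 101 µg/mL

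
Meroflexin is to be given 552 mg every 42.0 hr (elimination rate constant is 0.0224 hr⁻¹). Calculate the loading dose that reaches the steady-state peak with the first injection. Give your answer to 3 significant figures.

905 mg

Accumulation ratio R = 1 / (1 − e^(−kτ)) = 1 / (1 − e^(−0.02240×42.0)) = 1 / (1 − 0.3903) = 1.640
Loading dose = maintenance dose × R = 552 × 1.640 ≈ 905 mg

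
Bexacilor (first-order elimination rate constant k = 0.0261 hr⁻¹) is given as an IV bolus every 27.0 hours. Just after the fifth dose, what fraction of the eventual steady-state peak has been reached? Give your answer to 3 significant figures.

f_n = 1 − e^(−nkτ) = 1 − e^(−5 × 0.02610 × 27.0) = 1 − e^(−3.524) = 1 − 0.02950 ≈ 0.971

0.971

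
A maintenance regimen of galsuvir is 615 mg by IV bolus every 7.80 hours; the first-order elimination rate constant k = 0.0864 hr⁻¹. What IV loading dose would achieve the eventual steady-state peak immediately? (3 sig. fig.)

Accumulation ratio R = 1 / (1 − e^(−kτ)) = 1 / (1 − e^(−0.08640×7.80)) = 1 / (1 − 0.5097) = 2.040
Loading dose = maintenance dose × R = 615 × 2.040 ≈ 1250 mg

1250 mg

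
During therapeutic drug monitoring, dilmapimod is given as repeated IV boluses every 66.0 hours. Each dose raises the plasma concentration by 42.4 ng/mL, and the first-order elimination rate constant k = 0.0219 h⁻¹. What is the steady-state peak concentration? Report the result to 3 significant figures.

Fraction remaining after one interval: e^(−kτ) = e^(−0.02190 × 66.0) = 0.2357
R = 1 / (1 − 0.2357) = 1.308
Css,max = 42.4 × 1.308 ≈ 55.5 ng/mL

55.5 ng/mL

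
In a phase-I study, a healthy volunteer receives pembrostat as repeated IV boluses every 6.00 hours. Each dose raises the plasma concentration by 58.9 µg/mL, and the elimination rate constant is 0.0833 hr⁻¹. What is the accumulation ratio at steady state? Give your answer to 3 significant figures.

Fraction remaining after one interval: e^(−kτ) = e^(−0.08330 × 6.00) = 0.6067
R = 1 / (1 − 0.6067) = 1 / 0.3933 ≈ 2.54

2.54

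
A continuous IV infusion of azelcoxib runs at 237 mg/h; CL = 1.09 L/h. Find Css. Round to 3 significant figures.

Css = infusion rate / CL = 237 / 1.09 ≈ 217 µg/mL

217 µg/mL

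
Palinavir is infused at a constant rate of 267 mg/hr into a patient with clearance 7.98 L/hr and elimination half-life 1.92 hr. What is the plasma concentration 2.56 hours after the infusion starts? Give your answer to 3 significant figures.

20.2 mg/L

Css = rate / CL = 267 / 7.98 = 33.46 mg/L
k = ln 2 / 1.92 = 0.3610 hr⁻¹
C(t) = Css (1 − e^(−kt)) = 33.46 × (1 − e^(−0.9242)) = 33.46 × 0.6031 ≈ 20.2 mg/L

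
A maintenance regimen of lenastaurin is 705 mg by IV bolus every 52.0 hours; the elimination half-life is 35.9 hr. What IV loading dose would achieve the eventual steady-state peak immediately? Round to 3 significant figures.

1110 mg

k = ln 2 / 35.9 = 0.01931 hr⁻¹
Accumulation ratio R = 1 / (1 − e^(−kτ)) = 1 / (1 − e^(−0.01931×52.0)) = 1 / (1 − 0.3664) = 1.578
Loading dose = maintenance dose × R = 705 × 1.578 ≈ 1110 mg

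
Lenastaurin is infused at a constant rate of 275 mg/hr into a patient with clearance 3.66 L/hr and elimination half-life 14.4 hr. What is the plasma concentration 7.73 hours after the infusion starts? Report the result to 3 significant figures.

Css = rate / CL = 275 / 3.66 = 75.14 µg/mL
k = ln 2 / 14.4 = 0.04814 hr⁻¹
C(t) = Css (1 − e^(−kt)) = 75.14 × (1 − e^(−0.3721)) = 75.14 × 0.3107 ≈ 23.3 µg/mL

23.3 µg/mL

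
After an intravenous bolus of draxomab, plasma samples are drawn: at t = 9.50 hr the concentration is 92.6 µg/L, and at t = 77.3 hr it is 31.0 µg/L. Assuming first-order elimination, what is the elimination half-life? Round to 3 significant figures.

42.9 hours

k = ln(C₁/C₂) / (t₂ − t₁) = ln(92.6/31.0) / (77.3 − 9.50)
  = 1.094 / 67.80 = 0.01614 hr⁻¹
t½ = ln 2 / k = ln 2 / 0.01614 ≈ 42.9 hours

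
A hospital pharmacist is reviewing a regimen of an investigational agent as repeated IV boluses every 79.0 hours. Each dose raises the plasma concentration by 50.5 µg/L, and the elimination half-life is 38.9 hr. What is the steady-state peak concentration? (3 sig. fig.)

k = ln 2 / 38.9 = 0.01782 hr⁻¹
Fraction remaining after one interval: e^(−kτ) = e^(−0.01782 × 79.0) = 0.2447
R = 1 / (1 − 0.2447) = 1.324
Css,max = 50.5 × 1.324 ≈ 66.9 µg/L

66.9 µg/L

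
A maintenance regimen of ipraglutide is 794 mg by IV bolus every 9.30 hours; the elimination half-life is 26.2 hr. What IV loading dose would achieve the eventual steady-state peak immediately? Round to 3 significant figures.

3640 mg

k = ln 2 / 26.2 = 0.02646 hr⁻¹
Accumulation ratio R = 1 / (1 − e^(−kτ)) = 1 / (1 − e^(−0.02646×9.30)) = 1 / (1 − 0.7819) = 4.585
Loading dose = maintenance dose × R = 794 × 4.585 ≈ 3640 mg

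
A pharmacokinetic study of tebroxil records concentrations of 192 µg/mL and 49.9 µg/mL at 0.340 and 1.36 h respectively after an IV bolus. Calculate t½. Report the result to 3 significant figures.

k = ln(C₁/C₂) / (t₂ − t₁) = ln(192/49.9) / (1.36 − 0.340)
  = 1.347 / 1.020 = 1.321 h⁻¹
t½ = ln 2 / k = ln 2 / 1.321 ≈ 0.525 hours

0.525 hours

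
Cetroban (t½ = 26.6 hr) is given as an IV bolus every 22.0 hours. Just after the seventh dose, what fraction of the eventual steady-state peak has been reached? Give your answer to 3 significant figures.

k = ln 2 / 26.6 = 0.02606 hr⁻¹
f_n = 1 − e^(−nkτ) = 1 − e^(−7 × 0.02606 × 22.0) = 1 − e^(−4.013) = 1 − 0.01808 ≈ 0.982

0.982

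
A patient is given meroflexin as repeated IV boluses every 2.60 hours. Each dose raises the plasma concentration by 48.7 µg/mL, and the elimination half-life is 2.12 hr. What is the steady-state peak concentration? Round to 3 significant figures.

85.0 µg/mL

k = ln 2 / 2.12 = 0.3270 hr⁻¹
Fraction remaining after one interval: e^(−kτ) = e^(−0.3270 × 2.60) = 0.4274
R = 1 / (1 − 0.4274) = 1.746
Css,max = 48.7 × 1.746 ≈ 85.0 µg/mL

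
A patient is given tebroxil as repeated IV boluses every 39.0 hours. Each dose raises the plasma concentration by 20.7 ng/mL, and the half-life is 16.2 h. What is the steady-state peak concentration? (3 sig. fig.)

k = ln 2 / 16.2 = 0.04279 h⁻¹
Fraction remaining after one interval: e^(−kτ) = e^(−0.04279 × 39.0) = 0.1885
R = 1 / (1 − 0.1885) = 1.232
Css,max = 20.7 × 1.232 ≈ 25.5 ng/mL

25.5 ng/mL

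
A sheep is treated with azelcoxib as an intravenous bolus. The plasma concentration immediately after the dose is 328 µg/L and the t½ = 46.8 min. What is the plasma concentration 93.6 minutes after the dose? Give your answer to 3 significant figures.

82.0 µg/L

k = ln 2 / 46.8 = 0.01481 min⁻¹
C(t) = C₀ e^(−kt) = 328 × e^(−0.01481 × 93.6) = 328 × e^(−1.386) = 328 × 0.2500 ≈ 82.0 µg/L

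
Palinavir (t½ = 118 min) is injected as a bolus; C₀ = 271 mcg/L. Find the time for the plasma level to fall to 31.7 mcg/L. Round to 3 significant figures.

k = ln 2 / 118 = 0.005874 min⁻¹
C(t) = C₀ e^(−kt)  ⇒  t = ln(C₀/C) / k
t = ln(271/31.7) / 0.005874 = 2.146 / 0.005874 ≈ 365 minutes

365 minutes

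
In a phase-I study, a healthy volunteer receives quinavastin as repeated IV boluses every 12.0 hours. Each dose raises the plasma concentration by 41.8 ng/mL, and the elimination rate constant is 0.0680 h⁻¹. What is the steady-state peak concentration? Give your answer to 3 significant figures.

74.9 ng/mL

Fraction remaining after one interval: e^(−kτ) = e^(−0.06800 × 12.0) = 0.4422
R = 1 / (1 − 0.4422) = 1.793
Css,max = 41.8 × 1.793 ≈ 74.9 ng/mL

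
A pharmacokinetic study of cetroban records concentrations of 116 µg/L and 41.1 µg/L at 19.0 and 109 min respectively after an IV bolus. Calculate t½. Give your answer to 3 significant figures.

k = ln(C₁/C₂) / (t₂ − t₁) = ln(116/41.1) / (109 − 19.0)
  = 1.038 / 90.00 = 0.01153 min⁻¹
t½ = ln 2 / k = ln 2 / 0.01153 ≈ 60.1 minutes

60.1 minutes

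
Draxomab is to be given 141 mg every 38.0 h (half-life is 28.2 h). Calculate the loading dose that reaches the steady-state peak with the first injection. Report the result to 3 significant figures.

k = ln 2 / 28.2 = 0.02458 h⁻¹
Accumulation ratio R = 1 / (1 − e^(−kτ)) = 1 / (1 − e^(−0.02458×38.0)) = 1 / (1 − 0.3930) = 1.647
Loading dose = maintenance dose × R = 141 × 1.647 ≈ 232 mg

232 mg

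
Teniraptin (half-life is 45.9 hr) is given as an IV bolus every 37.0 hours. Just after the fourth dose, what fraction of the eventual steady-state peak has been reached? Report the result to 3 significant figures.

0.893

k = ln 2 / 45.9 = 0.01510 hr⁻¹
f_n = 1 − e^(−nkτ) = 1 − e^(−4 × 0.01510 × 37.0) = 1 − e^(−2.235) = 1 − 0.1070 ≈ 0.893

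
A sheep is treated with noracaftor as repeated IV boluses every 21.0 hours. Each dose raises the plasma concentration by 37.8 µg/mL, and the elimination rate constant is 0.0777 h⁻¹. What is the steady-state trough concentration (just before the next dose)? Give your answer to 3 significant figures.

9.19 µg/mL

Fraction remaining after one interval: e^(−kτ) = e^(−0.07770 × 21.0) = 0.1956
R = 1 / (1 − 0.1956) = 1.243
Css,max = 37.8 × 1.243 = 46.99 µg/mL
Css,min = Css,max × e^(−kτ) = 46.99 × 0.1956 ≈ 9.19 µg/mL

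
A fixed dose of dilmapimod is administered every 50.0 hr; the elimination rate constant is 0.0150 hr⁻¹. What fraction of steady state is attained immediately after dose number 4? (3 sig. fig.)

f_n = 1 − e^(−nkτ) = 1 − e^(−4 × 0.01500 × 50.0) = 1 − e^(−3.000) = 1 − 0.04979 ≈ 0.950

0.950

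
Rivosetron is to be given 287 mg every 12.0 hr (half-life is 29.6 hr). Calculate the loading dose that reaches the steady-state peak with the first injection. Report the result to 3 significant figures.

1170 mg

k = ln 2 / 29.6 = 0.02342 hr⁻¹
Accumulation ratio R = 1 / (1 − e^(−kτ)) = 1 / (1 − e^(−0.02342×12.0)) = 1 / (1 − 0.7550) = 4.082
Loading dose = maintenance dose × R = 287 × 4.082 ≈ 1170 mg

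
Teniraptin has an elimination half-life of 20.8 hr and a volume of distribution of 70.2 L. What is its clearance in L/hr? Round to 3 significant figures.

k = ln 2 / t½ = ln 2 / 20.8 = 0.03332 hr⁻¹
CL = k · V = 0.03332 × 70.2 ≈ 2.34 L/hr

2.34 L/hr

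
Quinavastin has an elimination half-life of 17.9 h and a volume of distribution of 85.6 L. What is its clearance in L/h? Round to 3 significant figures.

3.31 L/h

k = ln 2 / t½ = ln 2 / 17.9 = 0.03872 h⁻¹
CL = k · V = 0.03872 × 85.6 ≈ 3.31 L/h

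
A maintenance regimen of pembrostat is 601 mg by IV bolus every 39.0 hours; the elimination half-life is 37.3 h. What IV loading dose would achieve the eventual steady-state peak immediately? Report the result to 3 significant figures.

k = ln 2 / 37.3 = 0.01858 h⁻¹
Accumulation ratio R = 1 / (1 − e^(−kτ)) = 1 / (1 − e^(−0.01858×39.0)) = 1 / (1 − 0.4845) = 1.940
Loading dose = maintenance dose × R = 601 × 1.940 ≈ 1170 mg

1170 mg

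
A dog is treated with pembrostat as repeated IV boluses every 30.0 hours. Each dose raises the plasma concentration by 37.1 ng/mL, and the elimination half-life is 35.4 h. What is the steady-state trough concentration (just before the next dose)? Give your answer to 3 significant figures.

46.4 ng/mL

k = ln 2 / 35.4 = 0.01958 h⁻¹
Fraction remaining after one interval: e^(−kτ) = e^(−0.01958 × 30.0) = 0.5558
R = 1 / (1 − 0.5558) = 2.251
Css,max = 37.1 × 2.251 = 83.51 ng/mL
Css,min = Css,max × e^(−kτ) = 83.51 × 0.5558 ≈ 46.4 ng/mL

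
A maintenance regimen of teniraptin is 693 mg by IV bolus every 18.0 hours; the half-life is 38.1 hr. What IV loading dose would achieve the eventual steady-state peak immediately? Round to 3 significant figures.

k = ln 2 / 38.1 = 0.01819 hr⁻¹
Accumulation ratio R = 1 / (1 − e^(−kτ)) = 1 / (1 − e^(−0.01819×18.0)) = 1 / (1 − 0.7207) = 3.581
Loading dose = maintenance dose × R = 693 × 3.581 ≈ 2480 mg

2480 mg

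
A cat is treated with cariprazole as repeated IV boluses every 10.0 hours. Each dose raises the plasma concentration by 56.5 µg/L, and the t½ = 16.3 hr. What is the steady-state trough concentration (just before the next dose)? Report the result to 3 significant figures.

k = ln 2 / 16.3 = 0.04252 hr⁻¹
Fraction remaining after one interval: e^(−kτ) = e^(−0.04252 × 10.0) = 0.6536
R = 1 / (1 − 0.6536) = 2.887
Css,max = 56.5 × 2.887 = 163.1 µg/L
Css,min = Css,max × e^(−kτ) = 163.1 × 0.6536 ≈ 107 µg/L

107 µg/L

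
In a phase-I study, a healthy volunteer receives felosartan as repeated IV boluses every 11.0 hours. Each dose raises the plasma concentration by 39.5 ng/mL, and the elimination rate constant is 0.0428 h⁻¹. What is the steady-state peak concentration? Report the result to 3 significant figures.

105 ng/mL

Fraction remaining after one interval: e^(−kτ) = e^(−0.04280 × 11.0) = 0.6245
R = 1 / (1 − 0.6245) = 2.663
Css,max = 39.5 × 2.663 ≈ 105 ng/mL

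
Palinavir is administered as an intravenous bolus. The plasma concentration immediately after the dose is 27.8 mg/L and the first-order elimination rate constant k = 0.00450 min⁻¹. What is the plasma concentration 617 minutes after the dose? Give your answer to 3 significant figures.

1.73 mg/L

C(t) = C₀ e^(−kt) = 27.8 × e^(−0.004500 × 617) = 27.8 × e^(−2.776) = 27.8 × 0.06226 ≈ 1.73 mg/L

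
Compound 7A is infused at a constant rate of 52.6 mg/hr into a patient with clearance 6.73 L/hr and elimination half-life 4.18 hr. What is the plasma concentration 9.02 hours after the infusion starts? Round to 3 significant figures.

Css = rate / CL = 52.6 / 6.73 = 7.816 µg/mL
k = ln 2 / 4.18 = 0.1658 hr⁻¹
C(t) = Css (1 − e^(−kt)) = 7.816 × (1 − e^(−1.496)) = 7.816 × 0.7759 ≈ 6.06 µg/mL

6.06 µg/mL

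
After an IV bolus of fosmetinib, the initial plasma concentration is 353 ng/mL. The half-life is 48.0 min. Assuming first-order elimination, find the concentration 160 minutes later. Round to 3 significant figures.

k = ln 2 / 48.0 = 0.01444 min⁻¹
C(t) = C₀ e^(−kt) = 353 × e^(−0.01444 × 160) = 353 × e^(−2.310) = 353 × 0.09921 ≈ 35.0 ng/mL

35.0 ng/mL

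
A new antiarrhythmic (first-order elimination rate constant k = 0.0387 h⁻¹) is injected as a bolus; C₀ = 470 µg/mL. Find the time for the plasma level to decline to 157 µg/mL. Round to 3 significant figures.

C(t) = C₀ e^(−kt)  ⇒  t = ln(C₀/C) / k
t = ln(470/157) / 0.03870 = 1.096 / 0.03870 ≈ 28.3 hours

28.3 hours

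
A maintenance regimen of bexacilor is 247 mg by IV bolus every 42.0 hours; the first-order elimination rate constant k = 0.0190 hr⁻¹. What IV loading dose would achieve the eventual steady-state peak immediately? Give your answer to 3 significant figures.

449 mg

Accumulation ratio R = 1 / (1 − e^(−kτ)) = 1 / (1 − e^(−0.01900×42.0)) = 1 / (1 − 0.4502) = 1.819
Loading dose = maintenance dose × R = 247 × 1.819 ≈ 449 mg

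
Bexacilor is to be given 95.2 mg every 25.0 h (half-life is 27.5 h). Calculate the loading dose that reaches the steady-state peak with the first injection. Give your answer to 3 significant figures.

204 mg

k = ln 2 / 27.5 = 0.02521 h⁻¹
Accumulation ratio R = 1 / (1 − e^(−kτ)) = 1 / (1 − e^(−0.02521×25.0)) = 1 / (1 − 0.5325) = 2.139
Loading dose = maintenance dose × R = 95.2 × 2.139 ≈ 204 mg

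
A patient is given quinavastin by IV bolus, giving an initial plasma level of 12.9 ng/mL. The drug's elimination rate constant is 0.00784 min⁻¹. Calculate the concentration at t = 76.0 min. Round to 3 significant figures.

C(t) = C₀ e^(−kt) = 12.9 × e^(−0.007840 × 76.0) = 12.9 × e^(−0.5958) = 12.9 × 0.5511 ≈ 7.11 ng/mL

7.11 ng/mL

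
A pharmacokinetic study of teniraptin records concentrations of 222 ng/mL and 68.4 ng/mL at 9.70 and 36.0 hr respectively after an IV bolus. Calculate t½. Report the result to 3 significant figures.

k = ln(C₁/C₂) / (t₂ − t₁) = ln(222/68.4) / (36.0 − 9.70)
  = 1.177 / 26.30 = 0.04476 hr⁻¹
t½ = ln 2 / k = ln 2 / 0.04476 ≈ 15.5 hours

15.5 hours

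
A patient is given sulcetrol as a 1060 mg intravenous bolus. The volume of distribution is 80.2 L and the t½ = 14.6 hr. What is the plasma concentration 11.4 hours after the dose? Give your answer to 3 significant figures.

C₀ = dose / V = 1060 / 80.2 = 13.22 µg/mL
k = ln 2 / 14.6 = 0.04748 hr⁻¹
C(t) = C₀ e^(−kt) = 13.22 × e^(−0.04748 × 11.4) = 13.22 × e^(−0.5412) = 13.22 × 0.5820 ≈ 7.69 µg/mL

7.69 µg/mL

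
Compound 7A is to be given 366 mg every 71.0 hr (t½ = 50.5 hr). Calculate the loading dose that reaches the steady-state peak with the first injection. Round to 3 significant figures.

k = ln 2 / 50.5 = 0.01373 hr⁻¹
Accumulation ratio R = 1 / (1 − e^(−kτ)) = 1 / (1 − e^(−0.01373×71.0)) = 1 / (1 − 0.3774) = 1.606
Loading dose = maintenance dose × R = 366 × 1.606 ≈ 588 mg

588 mg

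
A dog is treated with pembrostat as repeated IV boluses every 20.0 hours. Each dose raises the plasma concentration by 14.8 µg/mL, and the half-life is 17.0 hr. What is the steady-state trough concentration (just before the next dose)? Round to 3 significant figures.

11.7 µg/mL

k = ln 2 / 17.0 = 0.04077 hr⁻¹
Fraction remaining after one interval: e^(−kτ) = e^(−0.04077 × 20.0) = 0.4424
R = 1 / (1 − 0.4424) = 1.794
Css,max = 14.8 × 1.794 = 26.54 µg/mL
Css,min = Css,max × e^(−kτ) = 26.54 × 0.4424 ≈ 11.7 µg/mL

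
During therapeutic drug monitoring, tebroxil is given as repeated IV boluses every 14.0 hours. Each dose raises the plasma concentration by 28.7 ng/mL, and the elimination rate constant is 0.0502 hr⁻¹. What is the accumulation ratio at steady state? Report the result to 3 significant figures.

1.98

Fraction remaining after one interval: e^(−kτ) = e^(−0.05020 × 14.0) = 0.4952
R = 1 / (1 − 0.4952) = 1 / 0.5048 ≈ 1.98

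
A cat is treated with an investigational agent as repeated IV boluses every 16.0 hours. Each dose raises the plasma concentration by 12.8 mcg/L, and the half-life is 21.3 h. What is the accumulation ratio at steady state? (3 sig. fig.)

k = ln 2 / 21.3 = 0.03254 h⁻¹
Fraction remaining after one interval: e^(−kτ) = e^(−0.03254 × 16.0) = 0.5941
R = 1 / (1 − 0.5941) = 1 / 0.4059 ≈ 2.46

2.46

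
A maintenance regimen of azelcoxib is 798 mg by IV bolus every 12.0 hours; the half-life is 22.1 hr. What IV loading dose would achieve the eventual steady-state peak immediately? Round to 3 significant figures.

k = ln 2 / 22.1 = 0.03136 hr⁻¹
Accumulation ratio R = 1 / (1 − e^(−kτ)) = 1 / (1 − e^(−0.03136×12.0)) = 1 / (1 − 0.6863) = 3.188
Loading dose = maintenance dose × R = 798 × 3.188 ≈ 2540 mg

2540 mg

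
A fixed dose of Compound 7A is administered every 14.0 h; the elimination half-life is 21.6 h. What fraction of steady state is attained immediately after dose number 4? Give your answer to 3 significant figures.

0.834

k = ln 2 / 21.6 = 0.03209 h⁻¹
f_n = 1 − e^(−nkτ) = 1 − e^(−4 × 0.03209 × 14.0) = 1 − e^(−1.797) = 1 − 0.1658 ≈ 0.834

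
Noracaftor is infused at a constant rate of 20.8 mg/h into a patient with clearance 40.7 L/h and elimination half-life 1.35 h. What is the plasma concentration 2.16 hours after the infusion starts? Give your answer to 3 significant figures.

Css = rate / CL = 20.8 / 40.7 = 0.5111 µg/mL
k = ln 2 / 1.35 = 0.5134 h⁻¹
C(t) = Css (1 − e^(−kt)) = 0.5111 × (1 − e^(−1.109)) = 0.5111 × 0.6701 ≈ 0.342 µg/mL

0.342 µg/mL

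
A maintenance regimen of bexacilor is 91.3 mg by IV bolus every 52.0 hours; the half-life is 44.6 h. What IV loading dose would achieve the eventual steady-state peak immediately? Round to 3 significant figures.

165 mg

k = ln 2 / 44.6 = 0.01554 h⁻¹
Accumulation ratio R = 1 / (1 − e^(−kτ)) = 1 / (1 − e^(−0.01554×52.0)) = 1 / (1 − 0.4457) = 1.804
Loading dose = maintenance dose × R = 91.3 × 1.804 ≈ 165 mg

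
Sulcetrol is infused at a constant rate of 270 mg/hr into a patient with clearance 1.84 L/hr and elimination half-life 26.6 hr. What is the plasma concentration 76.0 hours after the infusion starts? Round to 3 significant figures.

Css = rate / CL = 270 / 1.84 = 146.7 µg/mL
k = ln 2 / 26.6 = 0.02606 hr⁻¹
C(t) = Css (1 − e^(−kt)) = 146.7 × (1 − e^(−1.980)) = 146.7 × 0.8620 ≈ 126 µg/mL

126 µg/mL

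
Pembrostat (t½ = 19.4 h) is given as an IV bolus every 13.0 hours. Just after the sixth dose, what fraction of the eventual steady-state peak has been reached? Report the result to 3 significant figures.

0.938

k = ln 2 / 19.4 = 0.03573 h⁻¹
f_n = 1 − e^(−nkτ) = 1 − e^(−6 × 0.03573 × 13.0) = 1 − e^(−2.787) = 1 − 0.06161 ≈ 0.938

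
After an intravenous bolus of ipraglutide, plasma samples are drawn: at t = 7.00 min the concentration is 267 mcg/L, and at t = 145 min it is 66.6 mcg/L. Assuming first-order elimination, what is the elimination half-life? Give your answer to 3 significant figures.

68.9 minutes

k = ln(C₁/C₂) / (t₂ − t₁) = ln(267/66.6) / (145 − 7.00)
  = 1.389 / 138.0 = 0.01006 min⁻¹
t½ = ln 2 / k = ln 2 / 0.01006 ≈ 68.9 minutes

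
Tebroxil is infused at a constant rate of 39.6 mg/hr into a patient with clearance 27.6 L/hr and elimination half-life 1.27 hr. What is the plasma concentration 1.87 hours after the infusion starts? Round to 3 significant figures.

Css = rate / CL = 39.6 / 27.6 = 1.435 mg/L
k = ln 2 / 1.27 = 0.5458 hr⁻¹
C(t) = Css (1 − e^(−kt)) = 1.435 × (1 − e^(−1.021)) = 1.435 × 0.6396 ≈ 0.918 mg/L

0.918 mg/L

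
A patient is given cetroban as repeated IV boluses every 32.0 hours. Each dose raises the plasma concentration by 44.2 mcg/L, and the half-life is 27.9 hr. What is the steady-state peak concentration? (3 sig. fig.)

k = ln 2 / 27.9 = 0.02484 hr⁻¹
Fraction remaining after one interval: e^(−kτ) = e^(−0.02484 × 32.0) = 0.4516
R = 1 / (1 − 0.4516) = 1.823
Css,max = 44.2 × 1.823 ≈ 80.6 mcg/L

80.6 mcg/L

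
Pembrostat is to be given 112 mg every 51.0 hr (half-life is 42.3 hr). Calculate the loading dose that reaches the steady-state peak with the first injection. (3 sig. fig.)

198 mg

k = ln 2 / 42.3 = 0.01639 hr⁻¹
Accumulation ratio R = 1 / (1 − e^(−kτ)) = 1 / (1 − e^(−0.01639×51.0)) = 1 / (1 − 0.4336) = 1.765
Loading dose = maintenance dose × R = 112 × 1.765 ≈ 198 mg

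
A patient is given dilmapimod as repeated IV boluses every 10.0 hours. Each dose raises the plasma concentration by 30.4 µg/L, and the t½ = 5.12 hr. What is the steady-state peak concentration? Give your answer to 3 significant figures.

k = ln 2 / 5.12 = 0.1354 hr⁻¹
Fraction remaining after one interval: e^(−kτ) = e^(−0.1354 × 10.0) = 0.2583
R = 1 / (1 − 0.2583) = 1.348
Css,max = 30.4 × 1.348 ≈ 41.0 µg/L

41.0 µg/L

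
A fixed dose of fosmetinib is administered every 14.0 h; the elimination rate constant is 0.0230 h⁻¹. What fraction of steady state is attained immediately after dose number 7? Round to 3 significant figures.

f_n = 1 − e^(−nkτ) = 1 − e^(−7 × 0.02300 × 14.0) = 1 − e^(−2.254) = 1 − 0.1050 ≈ 0.895

0.895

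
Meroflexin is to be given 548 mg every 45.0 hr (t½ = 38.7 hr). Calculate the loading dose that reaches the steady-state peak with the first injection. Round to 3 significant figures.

k = ln 2 / 38.7 = 0.01791 hr⁻¹
Accumulation ratio R = 1 / (1 − e^(−kτ)) = 1 / (1 − e^(−0.01791×45.0)) = 1 / (1 − 0.4466) = 1.807
Loading dose = maintenance dose × R = 548 × 1.807 ≈ 990 mg

990 mg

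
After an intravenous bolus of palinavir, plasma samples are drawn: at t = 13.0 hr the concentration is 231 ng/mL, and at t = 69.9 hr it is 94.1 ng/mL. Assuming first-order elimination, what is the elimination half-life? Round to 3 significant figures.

k = ln(C₁/C₂) / (t₂ − t₁) = ln(231/94.1) / (69.9 − 13.0)
  = 0.8981 / 56.90 = 0.01578 hr⁻¹
t½ = ln 2 / k = ln 2 / 0.01578 ≈ 43.9 hours

43.9 hours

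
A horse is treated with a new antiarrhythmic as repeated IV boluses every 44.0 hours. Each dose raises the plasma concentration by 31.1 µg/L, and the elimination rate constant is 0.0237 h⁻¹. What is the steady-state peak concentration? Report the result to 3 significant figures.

48.0 µg/L

Fraction remaining after one interval: e^(−kτ) = e^(−0.02370 × 44.0) = 0.3525
R = 1 / (1 − 0.3525) = 1.544
Css,max = 31.1 × 1.544 ≈ 48.0 µg/L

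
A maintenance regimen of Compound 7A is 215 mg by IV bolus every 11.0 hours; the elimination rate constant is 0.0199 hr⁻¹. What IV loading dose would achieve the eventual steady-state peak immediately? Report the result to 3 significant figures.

1090 mg

Accumulation ratio R = 1 / (1 − e^(−kτ)) = 1 / (1 − e^(−0.01990×11.0)) = 1 / (1 − 0.8034) = 5.087
Loading dose = maintenance dose × R = 215 × 5.087 ≈ 1090 mg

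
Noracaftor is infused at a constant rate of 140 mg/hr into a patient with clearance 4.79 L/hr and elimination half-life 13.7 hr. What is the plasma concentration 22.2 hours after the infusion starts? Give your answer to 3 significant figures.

19.7 mg/L

Css = rate / CL = 140 / 4.79 = 29.23 mg/L
k = ln 2 / 13.7 = 0.05059 hr⁻¹
C(t) = Css (1 − e^(−kt)) = 29.23 × (1 − e^(−1.123)) = 29.23 × 0.6748 ≈ 19.7 mg/L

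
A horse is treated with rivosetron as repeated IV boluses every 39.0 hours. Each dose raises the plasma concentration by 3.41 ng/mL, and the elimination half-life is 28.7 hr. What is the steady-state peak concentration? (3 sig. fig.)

k = ln 2 / 28.7 = 0.02415 hr⁻¹
Fraction remaining after one interval: e^(−kτ) = e^(−0.02415 × 39.0) = 0.3899
R = 1 / (1 − 0.3899) = 1.639
Css,max = 3.41 × 1.639 ≈ 5.59 ng/mL

5.59 ng/mL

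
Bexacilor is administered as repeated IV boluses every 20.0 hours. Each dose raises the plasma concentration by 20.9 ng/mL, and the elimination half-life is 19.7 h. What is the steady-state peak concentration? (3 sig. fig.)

41.4 ng/mL

k = ln 2 / 19.7 = 0.03519 h⁻¹
Fraction remaining after one interval: e^(−kτ) = e^(−0.03519 × 20.0) = 0.4947
R = 1 / (1 − 0.4947) = 1.979
Css,max = 20.9 × 1.979 ≈ 41.4 ng/mL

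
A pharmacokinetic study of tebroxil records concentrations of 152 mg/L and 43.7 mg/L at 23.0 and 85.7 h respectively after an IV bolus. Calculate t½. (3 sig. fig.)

34.9 hours

k = ln(C₁/C₂) / (t₂ − t₁) = ln(152/43.7) / (85.7 − 23.0)
  = 1.247 / 62.70 = 0.01988 h⁻¹
t½ = ln 2 / k = ln 2 / 0.01988 ≈ 34.9 hours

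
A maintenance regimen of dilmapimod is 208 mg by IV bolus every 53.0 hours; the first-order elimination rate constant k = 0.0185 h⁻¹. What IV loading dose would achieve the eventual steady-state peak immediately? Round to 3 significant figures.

333 mg

Accumulation ratio R = 1 / (1 − e^(−kτ)) = 1 / (1 − e^(−0.01850×53.0)) = 1 / (1 − 0.3751) = 1.600
Loading dose = maintenance dose × R = 208 × 1.600 ≈ 333 mg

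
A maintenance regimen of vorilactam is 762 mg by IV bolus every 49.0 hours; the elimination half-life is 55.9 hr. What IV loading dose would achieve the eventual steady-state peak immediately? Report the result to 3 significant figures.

1670 mg

k = ln 2 / 55.9 = 0.01240 hr⁻¹
Accumulation ratio R = 1 / (1 − e^(−kτ)) = 1 / (1 − e^(−0.01240×49.0)) = 1 / (1 − 0.5447) = 2.196
Loading dose = maintenance dose × R = 762 × 2.196 ≈ 1670 mg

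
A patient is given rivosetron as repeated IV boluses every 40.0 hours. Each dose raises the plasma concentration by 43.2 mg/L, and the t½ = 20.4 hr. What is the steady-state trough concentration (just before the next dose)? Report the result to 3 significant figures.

k = ln 2 / 20.4 = 0.03398 hr⁻¹
Fraction remaining after one interval: e^(−kτ) = e^(−0.03398 × 40.0) = 0.2569
R = 1 / (1 − 0.2569) = 1.346
Css,max = 43.2 × 1.346 = 58.13 mg/L
Css,min = Css,max × e^(−kτ) = 58.13 × 0.2569 ≈ 14.9 mg/L

14.9 mg/L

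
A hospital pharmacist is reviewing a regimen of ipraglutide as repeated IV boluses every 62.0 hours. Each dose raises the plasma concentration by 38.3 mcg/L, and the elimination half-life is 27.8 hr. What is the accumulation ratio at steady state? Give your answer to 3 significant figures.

k = ln 2 / 27.8 = 0.02493 hr⁻¹
Fraction remaining after one interval: e^(−kτ) = e^(−0.02493 × 62.0) = 0.2131
R = 1 / (1 − 0.2131) = 1 / 0.7869 ≈ 1.27

1.27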